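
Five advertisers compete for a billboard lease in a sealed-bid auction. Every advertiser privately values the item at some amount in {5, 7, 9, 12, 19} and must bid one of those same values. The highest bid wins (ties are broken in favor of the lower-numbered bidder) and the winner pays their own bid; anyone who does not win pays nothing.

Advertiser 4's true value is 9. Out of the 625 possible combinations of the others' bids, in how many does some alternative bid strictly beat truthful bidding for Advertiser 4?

Others bid (5, 5, 5, 5): truth gives 0; bid 7 gives 2 > 0. Violating.
Others bid (5, 5, 5, 7): truth gives 0; bid 7 gives 2 > 0. Violating.
Others bid (5, 5, 5, 9): truth gives 0; no alternative beats it.
Others bid (5, 5, 5, 12): truth gives 0; no alternative beats it.
(Checking all 625 profiles: 2 have a profitable deviation, 623 do not.)

2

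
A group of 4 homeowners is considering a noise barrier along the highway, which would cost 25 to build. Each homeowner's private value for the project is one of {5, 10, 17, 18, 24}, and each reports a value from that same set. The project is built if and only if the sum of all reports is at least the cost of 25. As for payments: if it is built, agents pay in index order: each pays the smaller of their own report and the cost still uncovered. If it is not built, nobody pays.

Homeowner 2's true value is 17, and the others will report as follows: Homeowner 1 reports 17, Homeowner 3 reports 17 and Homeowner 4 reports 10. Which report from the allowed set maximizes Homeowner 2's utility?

Report 5: project built, pays 5, utility 17 - 5 = 12.
Report 10: project built, pays 8, utility 17 - 8 = 9.
Report 17: project built, pays 8, utility 17 - 8 = 9.
Report 18: project built, pays 8, utility 17 - 8 = 9.
Report 24: project built, pays 8, utility 17 - 8 = 9.
The best choice is 5 with utility 12.

5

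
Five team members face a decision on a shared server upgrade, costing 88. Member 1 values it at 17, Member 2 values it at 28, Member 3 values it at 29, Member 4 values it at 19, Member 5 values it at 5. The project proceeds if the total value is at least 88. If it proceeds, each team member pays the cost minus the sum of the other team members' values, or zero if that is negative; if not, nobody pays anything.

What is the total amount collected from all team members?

53

Total value 98 ≥ cost 88, so it is built.
Member 1: others sum to 81; max(0, 88 - 81) = 7.
Member 2: others sum to 70; max(0, 88 - 70) = 18.
Member 3: others sum to 69; max(0, 88 - 69) = 19.
Member 4: others sum to 79; max(0, 88 - 79) = 9.
Member 5: others sum to 93; max(0, 88 - 93) = 0.
Total collected = 7 + 18 + 19 + 9 + 0 = 53.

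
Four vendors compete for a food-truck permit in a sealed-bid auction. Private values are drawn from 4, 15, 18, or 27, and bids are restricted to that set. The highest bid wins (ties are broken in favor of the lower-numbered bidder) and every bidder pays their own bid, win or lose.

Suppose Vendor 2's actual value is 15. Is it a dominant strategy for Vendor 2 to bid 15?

Consider the case where Vendor 1 bids 4, Vendor 3 bids 4 and Vendor 4 bids 18.
Truthful bid 15: loses but pays 15, utility -15.
Bid 4 instead: loses but pays 4, utility -4.
Since -4 > -15, bidding 4 is strictly better here, so truthful bidding is not dominant.

No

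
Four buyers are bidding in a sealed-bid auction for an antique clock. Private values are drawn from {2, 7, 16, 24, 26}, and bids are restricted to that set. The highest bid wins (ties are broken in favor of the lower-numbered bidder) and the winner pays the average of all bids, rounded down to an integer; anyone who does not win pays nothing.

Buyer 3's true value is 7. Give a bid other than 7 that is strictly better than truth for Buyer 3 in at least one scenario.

Suppose Buyer 1 bids 2, Buyer 2 bids 7 and Buyer 4 bids 2.
Bid 7: loses, pays 0, utility 0.
Bid 16: wins, pays 6, utility 7 - 6 = 1.
So bidding 16 beats truth here (1 > 0).

16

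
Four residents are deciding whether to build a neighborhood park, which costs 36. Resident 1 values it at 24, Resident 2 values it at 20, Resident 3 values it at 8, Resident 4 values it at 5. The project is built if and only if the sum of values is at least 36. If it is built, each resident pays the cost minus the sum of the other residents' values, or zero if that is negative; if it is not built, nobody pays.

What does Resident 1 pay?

Total value 57 ≥ cost 36, so the project is built.
The other residents' values sum to 33.
Cost minus that sum is 36 - 33 = 3.

3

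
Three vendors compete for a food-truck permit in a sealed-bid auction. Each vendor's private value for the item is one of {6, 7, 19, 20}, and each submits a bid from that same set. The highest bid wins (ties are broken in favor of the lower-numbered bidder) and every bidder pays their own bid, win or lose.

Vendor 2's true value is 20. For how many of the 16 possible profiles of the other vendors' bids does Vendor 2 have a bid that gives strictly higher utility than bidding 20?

10

Others bid (6, 6): truth gives 0; bid 7 gives 13 > 0. Violating.
Others bid (6, 7): truth gives 0; bid 7 gives 13 > 0. Violating.
Others bid (6, 19): truth gives 0; bid 19 gives 1 > 0. Violating.
Others bid (7, 6): truth gives 0; bid 19 gives 1 > 0. Violating.
Others bid (6, 20): truth gives 0; no alternative beats it.
Others bid (7, 20): truth gives 0; no alternative beats it.
(Checking all 16 profiles: 10 have a profitable deviation, 6 do not.)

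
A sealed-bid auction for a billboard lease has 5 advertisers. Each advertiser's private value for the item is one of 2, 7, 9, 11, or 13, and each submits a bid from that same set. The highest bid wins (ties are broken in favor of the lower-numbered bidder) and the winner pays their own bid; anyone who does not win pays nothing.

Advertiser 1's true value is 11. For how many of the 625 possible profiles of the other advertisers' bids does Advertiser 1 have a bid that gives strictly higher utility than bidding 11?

81

Others bid (2, 2, 2, 2): truth gives 0; bid 2 gives 9 > 0. Violating.
Others bid (2, 2, 2, 7): truth gives 0; bid 7 gives 4 > 0. Violating.
Others bid (2, 2, 2, 9): truth gives 0; bid 9 gives 2 > 0. Violating.
Others bid (2, 2, 7, 2): truth gives 0; bid 7 gives 4 > 0. Violating.
Others bid (2, 2, 2, 11): truth gives 0; no alternative beats it.
Others bid (2, 2, 2, 13): truth gives 0; no alternative beats it.
(Checking all 625 profiles: 81 have a profitable deviation, 544 do not.)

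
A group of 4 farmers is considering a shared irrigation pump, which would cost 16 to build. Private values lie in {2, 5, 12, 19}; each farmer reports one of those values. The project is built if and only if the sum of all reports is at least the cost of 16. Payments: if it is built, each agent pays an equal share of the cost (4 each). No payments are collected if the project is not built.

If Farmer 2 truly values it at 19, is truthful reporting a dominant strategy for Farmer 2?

Yes

Check each profile of the others' reports and compare truth against every alternative report.
Others report (2, 2, 2): truth gives 15, best alternative gives 15.
Others report (2, 2, 5): truth gives 15, best alternative gives 15.
Others report (2, 2, 12): truth gives 15, best alternative gives 15.
Others report (2, 2, 19): truth gives 15, best alternative gives 15.
Others report (2, 5, 2): truth gives 15, best alternative gives 15.
Others report (2, 5, 5): truth gives 15, best alternative gives 15.
(Remaining 58 profiles checked similarly; truth is weakly best in each.)
In every case the truthful report is at least as good as any alternative, so it is a dominant strategy.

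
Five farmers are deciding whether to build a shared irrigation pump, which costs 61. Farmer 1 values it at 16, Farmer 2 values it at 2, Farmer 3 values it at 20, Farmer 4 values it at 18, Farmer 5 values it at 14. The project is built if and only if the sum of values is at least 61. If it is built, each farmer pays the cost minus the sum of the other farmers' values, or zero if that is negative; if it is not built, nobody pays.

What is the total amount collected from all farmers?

32

Total value 70 ≥ cost 61, so it is built.
Farmer 1: others sum to 54; max(0, 61 - 54) = 7.
Farmer 2: others sum to 68; max(0, 61 - 68) = 0.
Farmer 3: others sum to 50; max(0, 61 - 50) = 11.
Farmer 4: others sum to 52; max(0, 61 - 52) = 9.
Farmer 5: others sum to 56; max(0, 61 - 56) = 5.
Total collected = 7 + 0 + 11 + 9 + 5 = 32.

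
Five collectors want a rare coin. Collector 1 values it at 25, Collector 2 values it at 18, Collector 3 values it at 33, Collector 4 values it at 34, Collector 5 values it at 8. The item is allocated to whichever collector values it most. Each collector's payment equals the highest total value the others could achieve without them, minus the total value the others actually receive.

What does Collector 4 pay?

33

Collector 4 has the highest value and receives the item.
Without Collector 4, the item would go to the next-highest value, 33, so the others could achieve 33.
With Collector 4 present and winning, the others receive nothing, so their total is 0.
Payment = 33 - 0 = 33.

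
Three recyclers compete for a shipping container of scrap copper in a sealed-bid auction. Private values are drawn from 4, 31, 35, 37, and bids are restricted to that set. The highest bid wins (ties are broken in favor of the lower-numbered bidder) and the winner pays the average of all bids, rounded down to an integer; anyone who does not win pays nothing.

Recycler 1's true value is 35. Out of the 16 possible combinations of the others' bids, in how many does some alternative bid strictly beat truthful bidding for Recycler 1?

Others bid (4, 4): truth gives 21; bid 4 gives 31 > 21. Violating.
Others bid (4, 31): truth gives 12; bid 31 gives 13 > 12. Violating.
Others bid (4, 37): truth gives 0; bid 37 gives 9 > 0. Violating.
Others bid (31, 4): truth gives 12; bid 31 gives 13 > 12. Violating.
Others bid (4, 35): truth gives 11; no alternative beats it.
Others bid (31, 35): truth gives 2; no alternative beats it.
(Checking all 16 profiles: 6 have a profitable deviation, 10 do not.)

6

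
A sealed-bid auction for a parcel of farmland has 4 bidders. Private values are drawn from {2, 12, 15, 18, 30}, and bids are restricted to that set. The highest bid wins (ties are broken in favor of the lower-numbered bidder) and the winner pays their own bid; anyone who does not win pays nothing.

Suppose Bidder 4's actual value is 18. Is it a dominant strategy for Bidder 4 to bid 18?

No

Consider the case where Bidder 1 bids 2, Bidder 2 bids 2 and Bidder 3 bids 2.
Truthful bid 18: wins, pays 18, utility 18 - 18 = 0.
Bid 12 instead: wins, pays 12, utility 18 - 12 = 6.
Since 6 > 0, bidding 12 is strictly better here, so truthful bidding is not dominant.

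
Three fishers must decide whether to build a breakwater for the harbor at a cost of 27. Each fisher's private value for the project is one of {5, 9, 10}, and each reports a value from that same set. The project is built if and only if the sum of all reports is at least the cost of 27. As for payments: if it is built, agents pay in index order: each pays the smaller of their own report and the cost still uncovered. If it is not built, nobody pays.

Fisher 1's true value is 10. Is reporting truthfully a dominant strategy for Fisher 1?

Consider the case where Fisher 2 reports 9 and Fisher 3 reports 9.
Truthful report 10: project built, pays 10, utility 10 - 10 = 0.
Report 9 instead: project built, pays 9, utility 10 - 9 = 1.
Since 1 > 0, reporting 9 is strictly better here, so truthful reporting is not dominant.

No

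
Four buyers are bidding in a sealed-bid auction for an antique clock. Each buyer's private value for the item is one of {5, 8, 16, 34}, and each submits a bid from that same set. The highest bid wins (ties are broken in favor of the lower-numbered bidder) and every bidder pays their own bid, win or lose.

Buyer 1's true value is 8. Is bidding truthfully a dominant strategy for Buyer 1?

No

Consider the case where Buyer 2 bids 5, Buyer 3 bids 5 and Buyer 4 bids 5.
Truthful bid 8: wins, pays 8, utility 8 - 8 = 0.
Bid 5 instead: wins, pays 5, utility 8 - 5 = 3.
Since 3 > 0, bidding 5 is strictly better here, so truthful bidding is not dominant.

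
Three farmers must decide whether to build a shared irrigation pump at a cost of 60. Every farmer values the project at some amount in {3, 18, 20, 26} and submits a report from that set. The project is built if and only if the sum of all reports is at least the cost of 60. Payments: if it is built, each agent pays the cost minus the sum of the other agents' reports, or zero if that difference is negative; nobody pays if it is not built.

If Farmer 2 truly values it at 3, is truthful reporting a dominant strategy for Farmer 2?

Check each profile of the others' reports and compare truth against every alternative report.
Others report (18, 26): truth gives 0, best alternative gives -13.
Others report (26, 18): truth gives 0, best alternative gives -13.
Others report (20, 26): truth gives 0, best alternative gives -11.
Others report (26, 20): truth gives 0, best alternative gives -11.
Others report (26, 26): truth gives 0, best alternative gives -5.
Others report (3, 3): truth gives 0, best alternative gives 0.
(Remaining 10 profiles checked similarly; truth is weakly best in each.)
In every case the truthful report is at least as good as any alternative, so it is a dominant strategy.

Yes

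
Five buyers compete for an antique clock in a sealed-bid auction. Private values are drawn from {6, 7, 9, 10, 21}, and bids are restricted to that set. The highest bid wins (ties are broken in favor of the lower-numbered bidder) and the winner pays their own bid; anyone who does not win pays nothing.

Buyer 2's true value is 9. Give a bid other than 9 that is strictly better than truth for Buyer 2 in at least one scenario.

Suppose Buyer 1 bids 6, Buyer 3 bids 6, Buyer 4 bids 6 and Buyer 5 bids 6.
Bid 9: wins, pays 9, utility 9 - 9 = 0.
Bid 7: wins, pays 7, utility 9 - 7 = 2.
So bidding 7 beats truth here (2 > 0).

7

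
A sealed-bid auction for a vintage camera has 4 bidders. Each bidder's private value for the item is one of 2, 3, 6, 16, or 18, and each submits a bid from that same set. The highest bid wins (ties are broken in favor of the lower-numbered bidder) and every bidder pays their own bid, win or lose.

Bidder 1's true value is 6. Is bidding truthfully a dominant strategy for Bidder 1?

Consider the case where Bidder 2 bids 2, Bidder 3 bids 2 and Bidder 4 bids 2.
Truthful bid 6: wins, pays 6, utility 6 - 6 = 0.
Bid 2 instead: wins, pays 2, utility 6 - 2 = 4.
Since 4 > 0, bidding 2 is strictly better here, so truthful bidding is not dominant.

No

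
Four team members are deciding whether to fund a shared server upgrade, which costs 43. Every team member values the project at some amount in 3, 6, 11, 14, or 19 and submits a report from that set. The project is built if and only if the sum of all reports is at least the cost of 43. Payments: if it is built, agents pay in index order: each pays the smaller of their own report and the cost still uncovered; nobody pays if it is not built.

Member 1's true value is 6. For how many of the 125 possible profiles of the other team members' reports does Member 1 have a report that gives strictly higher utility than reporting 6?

26

Others report (3, 19, 19): truth gives 0; report 3 gives 3 > 0. Violating.
Others report (6, 19, 19): truth gives 0; report 3 gives 3 > 0. Violating.
Others report (11, 11, 19): truth gives 0; report 3 gives 3 > 0. Violating.
Others report (11, 14, 19): truth gives 0; report 3 gives 3 > 0. Violating.
Others report (3, 3, 3): truth gives 0; no alternative beats it.
Others report (3, 3, 6): truth gives 0; no alternative beats it.
(Checking all 125 profiles: 26 have a profitable deviation, 99 do not.)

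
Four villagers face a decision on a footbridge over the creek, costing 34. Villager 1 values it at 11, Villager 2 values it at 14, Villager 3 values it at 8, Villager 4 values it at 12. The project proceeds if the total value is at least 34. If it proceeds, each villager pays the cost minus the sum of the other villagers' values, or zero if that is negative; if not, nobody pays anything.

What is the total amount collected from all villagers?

Total value 45 ≥ cost 34, so it is built.
Villager 1: others sum to 34; max(0, 34 - 34) = 0.
Villager 2: others sum to 31; max(0, 34 - 31) = 3.
Villager 3: others sum to 37; max(0, 34 - 37) = 0.
Villager 4: others sum to 33; max(0, 34 - 33) = 1.
Total collected = 0 + 3 + 0 + 1 = 4.

4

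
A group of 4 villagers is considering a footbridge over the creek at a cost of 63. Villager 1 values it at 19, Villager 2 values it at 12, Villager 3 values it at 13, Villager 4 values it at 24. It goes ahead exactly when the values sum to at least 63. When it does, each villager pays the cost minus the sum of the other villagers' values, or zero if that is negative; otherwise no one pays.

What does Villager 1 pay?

14

Total value 68 ≥ cost 63, so the project is built.
The other villagers' values sum to 49.
Cost minus that sum is 63 - 49 = 14.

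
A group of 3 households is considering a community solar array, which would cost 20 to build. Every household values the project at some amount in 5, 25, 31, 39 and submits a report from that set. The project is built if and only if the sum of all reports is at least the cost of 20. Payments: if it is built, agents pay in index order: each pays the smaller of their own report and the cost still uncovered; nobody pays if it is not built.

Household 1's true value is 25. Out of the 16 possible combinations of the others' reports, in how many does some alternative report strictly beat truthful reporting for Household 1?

15

Others report (5, 25): truth gives 5; report 5 gives 20 > 5. Violating.
Others report (5, 31): truth gives 5; report 5 gives 20 > 5. Violating.
Others report (5, 39): truth gives 5; report 5 gives 20 > 5. Violating.
Others report (25, 5): truth gives 5; report 5 gives 20 > 5. Violating.
Others report (5, 5): truth gives 5; no alternative beats it.
(Checking all 16 profiles: 15 have a profitable deviation, 1 does not.)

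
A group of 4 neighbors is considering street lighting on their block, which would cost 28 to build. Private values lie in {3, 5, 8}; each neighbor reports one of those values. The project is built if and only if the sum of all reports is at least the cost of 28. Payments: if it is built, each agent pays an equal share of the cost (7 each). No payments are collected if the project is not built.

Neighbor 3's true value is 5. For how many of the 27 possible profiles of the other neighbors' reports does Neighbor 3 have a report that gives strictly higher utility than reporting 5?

Others report (8, 8, 8): truth gives -2; report 3 gives 0 > -2. Violating.
Others report (3, 3, 3): truth gives 0; no alternative beats it.
Others report (3, 3, 5): truth gives 0; no alternative beats it.
(Checking all 27 profiles: 1 has a profitable deviation, 26 do not.)

1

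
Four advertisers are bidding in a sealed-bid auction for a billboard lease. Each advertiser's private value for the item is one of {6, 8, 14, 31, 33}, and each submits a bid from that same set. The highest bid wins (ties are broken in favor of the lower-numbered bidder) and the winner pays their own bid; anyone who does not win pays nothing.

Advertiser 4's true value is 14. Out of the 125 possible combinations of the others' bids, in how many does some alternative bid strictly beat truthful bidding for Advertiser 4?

1

Others bid (6, 6, 6): truth gives 0; bid 8 gives 6 > 0. Violating.
Others bid (6, 6, 8): truth gives 0; no alternative beats it.
Others bid (6, 6, 14): truth gives 0; no alternative beats it.
(Checking all 125 profiles: 1 has a profitable deviation, 124 do not.)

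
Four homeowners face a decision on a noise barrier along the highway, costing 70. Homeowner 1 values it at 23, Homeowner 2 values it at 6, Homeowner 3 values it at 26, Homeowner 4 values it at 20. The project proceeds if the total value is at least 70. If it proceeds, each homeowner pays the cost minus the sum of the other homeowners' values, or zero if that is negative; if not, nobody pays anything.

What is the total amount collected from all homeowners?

55

Total value 75 ≥ cost 70, so it is built.
Homeowner 1: others sum to 52; max(0, 70 - 52) = 18.
Homeowner 2: others sum to 69; max(0, 70 - 69) = 1.
Homeowner 3: others sum to 49; max(0, 70 - 49) = 21.
Homeowner 4: others sum to 55; max(0, 70 - 55) = 15.
Total collected = 18 + 1 + 21 + 15 = 55.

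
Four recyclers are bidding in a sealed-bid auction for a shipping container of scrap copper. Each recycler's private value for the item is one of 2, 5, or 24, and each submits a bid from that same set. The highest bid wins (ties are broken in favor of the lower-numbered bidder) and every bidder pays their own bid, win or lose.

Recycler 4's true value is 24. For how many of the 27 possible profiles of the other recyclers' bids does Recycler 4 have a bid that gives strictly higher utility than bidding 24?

Others bid (2, 2, 2): truth gives 0; bid 5 gives 19 > 0. Violating.
Others bid (2, 2, 24): truth gives -24; bid 2 gives -2 > -24. Violating.
Others bid (2, 5, 24): truth gives -24; bid 2 gives -2 > -24. Violating.
Others bid (2, 24, 2): truth gives -24; bid 2 gives -2 > -24. Violating.
Others bid (2, 2, 5): truth gives 0; no alternative beats it.
Others bid (2, 5, 2): truth gives 0; no alternative beats it.
(Checking all 27 profiles: 20 have a profitable deviation, 7 do not.)

20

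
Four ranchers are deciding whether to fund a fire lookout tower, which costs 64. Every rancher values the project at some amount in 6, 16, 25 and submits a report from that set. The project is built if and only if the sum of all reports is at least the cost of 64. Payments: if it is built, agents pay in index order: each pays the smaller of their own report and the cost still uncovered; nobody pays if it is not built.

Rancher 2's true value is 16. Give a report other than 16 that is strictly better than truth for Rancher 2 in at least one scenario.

Suppose Rancher 1 reports 16, Rancher 3 reports 25 and Rancher 4 reports 25.
Report 16: project built, pays 16, utility 16 - 16 = 0.
Report 6: project built, pays 6, utility 16 - 6 = 10.
So reporting 6 beats truth here (10 > 0).

6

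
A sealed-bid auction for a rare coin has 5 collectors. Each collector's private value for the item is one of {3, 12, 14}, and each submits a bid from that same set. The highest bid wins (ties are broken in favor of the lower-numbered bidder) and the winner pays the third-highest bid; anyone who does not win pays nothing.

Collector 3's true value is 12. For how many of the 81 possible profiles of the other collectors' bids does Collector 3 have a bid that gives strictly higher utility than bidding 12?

4

Others bid (3, 3, 3, 14): truth gives 0; bid 14 gives 9 > 0. Violating.
Others bid (3, 3, 14, 3): truth gives 0; bid 14 gives 9 > 0. Violating.
Others bid (3, 12, 3, 3): truth gives 0; bid 14 gives 9 > 0. Violating.
Others bid (12, 3, 3, 3): truth gives 0; bid 14 gives 9 > 0. Violating.
Others bid (3, 3, 3, 3): truth gives 9; no alternative beats it.
Others bid (3, 3, 3, 12): truth gives 9; no alternative beats it.
(Checking all 81 profiles: 4 have a profitable deviation, 77 do not.)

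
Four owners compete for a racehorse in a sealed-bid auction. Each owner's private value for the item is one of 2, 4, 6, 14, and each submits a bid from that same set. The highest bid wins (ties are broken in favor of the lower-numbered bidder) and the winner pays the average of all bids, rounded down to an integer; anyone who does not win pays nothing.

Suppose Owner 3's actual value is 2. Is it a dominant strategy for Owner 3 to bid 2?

Yes

Check each profile of the others' bids and compare truth against every alternative bid.
Others bid (2, 2, 4): truth gives 0, best alternative gives -1.
Others bid (2, 2, 2): truth gives 0, best alternative gives 0.
Others bid (2, 2, 6): truth gives 0, best alternative gives 0.
Others bid (2, 2, 14): truth gives 0, best alternative gives 0.
Others bid (2, 4, 2): truth gives 0, best alternative gives 0.
Others bid (2, 4, 4): truth gives 0, best alternative gives 0.
(Remaining 58 profiles checked similarly; truth is weakly best in each.)
In every case the truthful bid is at least as good as any alternative, so it is a dominant strategy.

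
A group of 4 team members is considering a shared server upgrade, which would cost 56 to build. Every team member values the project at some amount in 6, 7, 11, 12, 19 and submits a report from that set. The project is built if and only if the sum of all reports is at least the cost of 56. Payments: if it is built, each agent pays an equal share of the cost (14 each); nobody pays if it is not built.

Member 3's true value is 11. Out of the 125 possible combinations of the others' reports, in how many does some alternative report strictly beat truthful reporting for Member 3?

6

Others report (7, 19, 19): truth gives -3; report 6 gives 0 > -3. Violating.
Others report (11, 19, 19): truth gives -3; report 6 gives 0 > -3. Violating.
Others report (19, 7, 19): truth gives -3; report 6 gives 0 > -3. Violating.
Others report (19, 11, 19): truth gives -3; report 6 gives 0 > -3. Violating.
Others report (6, 6, 6): truth gives 0; no alternative beats it.
Others report (6, 6, 7): truth gives 0; no alternative beats it.
(Checking all 125 profiles: 6 have a profitable deviation, 119 do not.)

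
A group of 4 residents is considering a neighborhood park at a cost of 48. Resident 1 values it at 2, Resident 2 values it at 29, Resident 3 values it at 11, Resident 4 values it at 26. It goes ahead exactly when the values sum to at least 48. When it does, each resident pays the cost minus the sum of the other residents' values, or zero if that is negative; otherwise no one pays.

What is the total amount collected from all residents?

Total value 68 ≥ cost 48, so it is built.
Resident 1: others sum to 66; max(0, 48 - 66) = 0.
Resident 2: others sum to 39; max(0, 48 - 39) = 9.
Resident 3: others sum to 57; max(0, 48 - 57) = 0.
Resident 4: others sum to 42; max(0, 48 - 42) = 6.
Total collected = 0 + 9 + 0 + 6 = 15.

15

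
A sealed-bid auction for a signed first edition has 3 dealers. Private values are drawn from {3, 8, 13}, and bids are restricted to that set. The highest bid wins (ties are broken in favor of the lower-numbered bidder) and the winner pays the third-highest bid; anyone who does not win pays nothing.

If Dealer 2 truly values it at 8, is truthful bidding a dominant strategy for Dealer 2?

Consider the case where Dealer 1 bids 3 and Dealer 3 bids 13.
Truthful bid 8: loses, pays 0, utility 0.
Bid 13 instead: wins, pays 3, utility 8 - 3 = 5.
Since 5 > 0, bidding 13 is strictly better here, so truthful bidding is not dominant.

No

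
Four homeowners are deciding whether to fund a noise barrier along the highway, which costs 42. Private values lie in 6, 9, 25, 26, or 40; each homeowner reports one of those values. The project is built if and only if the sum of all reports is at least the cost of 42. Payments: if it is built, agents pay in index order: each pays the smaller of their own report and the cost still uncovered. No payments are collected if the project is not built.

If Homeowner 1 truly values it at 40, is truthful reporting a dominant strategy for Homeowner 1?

No

Consider the case where Homeowner 2 reports 6, Homeowner 3 reports 6 and Homeowner 4 reports 6.
Truthful report 40: project built, pays 40, utility 40 - 40 = 0.
Report 25 instead: project built, pays 25, utility 40 - 25 = 15.
Since 15 > 0, reporting 25 is strictly better here, so truthful reporting is not dominant.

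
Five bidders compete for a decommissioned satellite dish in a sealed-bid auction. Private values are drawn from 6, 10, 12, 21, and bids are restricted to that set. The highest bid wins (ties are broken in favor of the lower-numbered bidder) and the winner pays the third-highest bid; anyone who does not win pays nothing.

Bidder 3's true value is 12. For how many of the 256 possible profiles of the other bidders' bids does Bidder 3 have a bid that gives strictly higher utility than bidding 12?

Others bid (6, 6, 6, 21): truth gives 0; bid 21 gives 6 > 0. Violating.
Others bid (6, 6, 10, 21): truth gives 0; bid 21 gives 2 > 0. Violating.
Others bid (6, 6, 21, 6): truth gives 0; bid 21 gives 6 > 0. Violating.
Others bid (6, 6, 21, 10): truth gives 0; bid 21 gives 2 > 0. Violating.
Others bid (6, 6, 6, 6): truth gives 6; no alternative beats it.
Others bid (6, 6, 6, 10): truth gives 6; no alternative beats it.
(Checking all 256 profiles: 32 have a profitable deviation, 224 do not.)

32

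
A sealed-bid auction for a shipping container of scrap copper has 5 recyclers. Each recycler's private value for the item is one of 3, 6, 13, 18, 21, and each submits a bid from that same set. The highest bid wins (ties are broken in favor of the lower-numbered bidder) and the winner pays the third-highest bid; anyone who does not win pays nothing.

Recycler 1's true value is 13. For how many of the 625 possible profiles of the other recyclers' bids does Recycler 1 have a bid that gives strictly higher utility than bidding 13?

Others bid (3, 3, 3, 18): truth gives 0; bid 18 gives 10 > 0. Violating.
Others bid (3, 3, 3, 21): truth gives 0; bid 21 gives 10 > 0. Violating.
Others bid (3, 3, 6, 18): truth gives 0; bid 18 gives 7 > 0. Violating.
Others bid (3, 3, 6, 21): truth gives 0; bid 21 gives 7 > 0. Violating.
Others bid (3, 3, 3, 3): truth gives 10; no alternative beats it.
Others bid (3, 3, 3, 6): truth gives 10; no alternative beats it.
(Checking all 625 profiles: 64 have a profitable deviation, 561 do not.)

64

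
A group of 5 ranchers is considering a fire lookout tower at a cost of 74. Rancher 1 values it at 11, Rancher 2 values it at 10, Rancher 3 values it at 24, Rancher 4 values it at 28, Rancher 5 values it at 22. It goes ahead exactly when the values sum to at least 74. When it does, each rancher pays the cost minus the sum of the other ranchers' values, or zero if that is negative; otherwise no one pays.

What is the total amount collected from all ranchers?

11

Total value 95 ≥ cost 74, so it is built.
Rancher 1: others sum to 84; max(0, 74 - 84) = 0.
Rancher 2: others sum to 85; max(0, 74 - 85) = 0.
Rancher 3: others sum to 71; max(0, 74 - 71) = 3.
Rancher 4: others sum to 67; max(0, 74 - 67) = 7.
Rancher 5: others sum to 73; max(0, 74 - 73) = 1.
Total collected = 0 + 0 + 3 + 7 + 1 = 11.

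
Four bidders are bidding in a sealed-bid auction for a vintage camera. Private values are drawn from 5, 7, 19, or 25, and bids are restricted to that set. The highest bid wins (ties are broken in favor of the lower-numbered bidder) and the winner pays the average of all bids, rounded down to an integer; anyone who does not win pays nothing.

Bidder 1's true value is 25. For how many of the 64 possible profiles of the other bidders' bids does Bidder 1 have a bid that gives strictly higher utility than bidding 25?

Others bid (5, 5, 5): truth gives 15; bid 5 gives 20 > 15. Violating.
Others bid (5, 5, 7): truth gives 15; bid 7 gives 19 > 15. Violating.
Others bid (5, 5, 19): truth gives 12; bid 19 gives 13 > 12. Violating.
Others bid (5, 7, 5): truth gives 15; bid 7 gives 19 > 15. Violating.
Others bid (5, 5, 25): truth gives 10; no alternative beats it.
Others bid (5, 7, 25): truth gives 10; no alternative beats it.
(Checking all 64 profiles: 27 have a profitable deviation, 37 do not.)

27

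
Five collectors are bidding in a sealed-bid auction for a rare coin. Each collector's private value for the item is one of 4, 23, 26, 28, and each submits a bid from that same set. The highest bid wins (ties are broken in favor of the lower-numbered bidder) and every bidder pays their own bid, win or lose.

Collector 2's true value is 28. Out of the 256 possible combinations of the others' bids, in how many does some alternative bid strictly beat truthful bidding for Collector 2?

Others bid (4, 4, 4, 4): truth gives 0; bid 23 gives 5 > 0. Violating.
Others bid (4, 4, 4, 23): truth gives 0; bid 23 gives 5 > 0. Violating.
Others bid (4, 4, 4, 26): truth gives 0; bid 26 gives 2 > 0. Violating.
Others bid (4, 4, 23, 4): truth gives 0; bid 23 gives 5 > 0. Violating.
Others bid (4, 4, 4, 28): truth gives 0; no alternative beats it.
Others bid (4, 4, 23, 28): truth gives 0; no alternative beats it.
(Checking all 256 profiles: 118 have a profitable deviation, 138 do not.)

118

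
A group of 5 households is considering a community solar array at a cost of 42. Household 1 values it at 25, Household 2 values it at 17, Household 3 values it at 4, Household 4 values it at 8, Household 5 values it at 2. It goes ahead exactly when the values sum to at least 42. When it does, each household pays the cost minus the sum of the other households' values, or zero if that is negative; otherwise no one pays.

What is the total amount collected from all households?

14

Total value 56 ≥ cost 42, so it is built.
Household 1: others sum to 31; max(0, 42 - 31) = 11.
Household 2: others sum to 39; max(0, 42 - 39) = 3.
Household 3: others sum to 52; max(0, 42 - 52) = 0.
Household 4: others sum to 48; max(0, 42 - 48) = 0.
Household 5: others sum to 54; max(0, 42 - 54) = 0.
Total collected = 11 + 3 + 0 + 0 + 0 = 14.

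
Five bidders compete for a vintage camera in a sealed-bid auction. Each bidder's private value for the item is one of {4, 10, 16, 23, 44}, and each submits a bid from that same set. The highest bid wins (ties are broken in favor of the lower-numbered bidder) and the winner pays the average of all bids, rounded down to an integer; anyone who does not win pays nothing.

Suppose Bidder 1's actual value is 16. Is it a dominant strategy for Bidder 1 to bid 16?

Consider the case where Bidder 2 bids 4, Bidder 3 bids 4, Bidder 4 bids 4 and Bidder 5 bids 4.
Truthful bid 16: wins, pays 6, utility 16 - 6 = 10.
Bid 4 instead: wins, pays 4, utility 16 - 4 = 12.
Since 12 > 10, bidding 4 is strictly better here, so truthful bidding is not dominant.

No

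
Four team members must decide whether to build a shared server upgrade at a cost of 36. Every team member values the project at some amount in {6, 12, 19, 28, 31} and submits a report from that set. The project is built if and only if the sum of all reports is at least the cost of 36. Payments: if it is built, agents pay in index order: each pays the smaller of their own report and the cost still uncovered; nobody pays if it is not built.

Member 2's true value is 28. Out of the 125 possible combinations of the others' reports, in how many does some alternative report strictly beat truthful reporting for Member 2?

Others report (6, 6, 6): truth gives 0; report 19 gives 9 > 0. Violating.
Others report (6, 6, 12): truth gives 0; report 12 gives 16 > 0. Violating.
Others report (6, 6, 19): truth gives 0; report 6 gives 22 > 0. Violating.
Others report (6, 6, 28): truth gives 0; report 6 gives 22 > 0. Violating.
Others report (31, 6, 6): truth gives 23; no alternative beats it.
Others report (31, 6, 12): truth gives 23; no alternative beats it.
(Checking all 125 profiles: 100 have a profitable deviation, 25 do not.)

100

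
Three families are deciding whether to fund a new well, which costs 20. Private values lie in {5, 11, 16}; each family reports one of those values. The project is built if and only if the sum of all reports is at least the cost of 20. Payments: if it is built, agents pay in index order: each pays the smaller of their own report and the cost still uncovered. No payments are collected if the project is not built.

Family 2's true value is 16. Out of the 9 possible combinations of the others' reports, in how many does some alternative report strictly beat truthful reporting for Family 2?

Others report (5, 5): truth gives 1; report 11 gives 5 > 1. Violating.
Others report (5, 11): truth gives 1; report 5 gives 11 > 1. Violating.
Others report (5, 16): truth gives 1; report 5 gives 11 > 1. Violating.
Others report (11, 5): truth gives 7; report 5 gives 11 > 7. Violating.
Others report (16, 5): truth gives 12; no alternative beats it.
Others report (16, 11): truth gives 12; no alternative beats it.
(Checking all 9 profiles: 6 have a profitable deviation, 3 do not.)

6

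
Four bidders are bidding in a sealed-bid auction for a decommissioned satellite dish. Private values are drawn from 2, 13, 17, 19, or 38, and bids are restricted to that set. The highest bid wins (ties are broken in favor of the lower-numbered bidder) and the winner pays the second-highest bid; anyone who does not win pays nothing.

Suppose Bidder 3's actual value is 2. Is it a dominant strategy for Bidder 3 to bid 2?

Yes

Check each profile of the others' bids and compare truth against every alternative bid.
Others bid (2, 2, 13): truth gives 0, best alternative gives -11.
Others bid (2, 2, 2): truth gives 0, best alternative gives 0.
Others bid (2, 2, 17): truth gives 0, best alternative gives 0.
Others bid (2, 2, 19): truth gives 0, best alternative gives 0.
Others bid (2, 2, 38): truth gives 0, best alternative gives 0.
Others bid (2, 13, 2): truth gives 0, best alternative gives 0.
(Remaining 119 profiles checked similarly; truth is weakly best in each.)
In every case the truthful bid is at least as good as any alternative, so it is a dominant strategy.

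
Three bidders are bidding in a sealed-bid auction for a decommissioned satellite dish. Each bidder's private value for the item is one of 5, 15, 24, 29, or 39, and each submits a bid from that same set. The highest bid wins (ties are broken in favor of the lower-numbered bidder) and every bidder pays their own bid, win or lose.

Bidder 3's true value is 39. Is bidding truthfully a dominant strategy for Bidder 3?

Consider the case where Bidder 1 bids 5 and Bidder 2 bids 5.
Truthful bid 39: wins, pays 39, utility 39 - 39 = 0.
Bid 15 instead: wins, pays 15, utility 39 - 15 = 24.
Since 24 > 0, bidding 15 is strictly better here, so truthful bidding is not dominant.

No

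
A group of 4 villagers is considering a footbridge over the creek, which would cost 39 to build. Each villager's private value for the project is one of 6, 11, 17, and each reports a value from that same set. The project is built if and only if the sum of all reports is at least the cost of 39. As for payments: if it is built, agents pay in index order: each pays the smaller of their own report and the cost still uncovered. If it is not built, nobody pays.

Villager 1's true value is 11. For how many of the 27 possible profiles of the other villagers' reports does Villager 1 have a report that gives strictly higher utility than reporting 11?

Others report (6, 11, 17): truth gives 0; report 6 gives 5 > 0. Violating.
Others report (6, 17, 11): truth gives 0; report 6 gives 5 > 0. Violating.
Others report (6, 17, 17): truth gives 0; report 6 gives 5 > 0. Violating.
Others report (11, 6, 17): truth gives 0; report 6 gives 5 > 0. Violating.
Others report (6, 6, 6): truth gives 0; no alternative beats it.
Others report (6, 6, 11): truth gives 0; no alternative beats it.
(Checking all 27 profiles: 17 have a profitable deviation, 10 do not.)

17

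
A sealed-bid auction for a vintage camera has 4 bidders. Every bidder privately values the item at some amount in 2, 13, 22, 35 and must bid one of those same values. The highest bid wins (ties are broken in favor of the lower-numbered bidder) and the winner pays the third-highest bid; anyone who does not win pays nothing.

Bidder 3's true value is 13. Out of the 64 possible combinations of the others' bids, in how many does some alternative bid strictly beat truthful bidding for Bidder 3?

6

Others bid (2, 2, 22): truth gives 0; bid 22 gives 11 > 0. Violating.
Others bid (2, 2, 35): truth gives 0; bid 35 gives 11 > 0. Violating.
Others bid (2, 13, 2): truth gives 0; bid 22 gives 11 > 0. Violating.
Others bid (2, 22, 2): truth gives 0; bid 35 gives 11 > 0. Violating.
Others bid (2, 2, 2): truth gives 11; no alternative beats it.
Others bid (2, 2, 13): truth gives 11; no alternative beats it.
(Checking all 64 profiles: 6 have a profitable deviation, 58 do not.)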